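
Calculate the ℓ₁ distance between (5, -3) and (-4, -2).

Σ|x_i - y_i| = |5 - (-4)| + |-3 - (-2)| = 9 + 1 = 10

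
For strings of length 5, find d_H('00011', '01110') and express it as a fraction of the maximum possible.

Differing positions: 2, 3, 5. Hamming distance = 3. The maximum possible Hamming distance for length-5 strings is 5, so d_H/5 = 3/5 = 0.6.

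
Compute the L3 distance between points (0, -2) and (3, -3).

(Σ|x_i - y_i|^3)^(1/3) = (|0 - 3|^3 + |-2 - (-3)|^3)^(1/3)
= (3^3 + 1^3)^(1/3) = (27 + 1)^(1/3) = (28)^(1/3) ≈ 3.0366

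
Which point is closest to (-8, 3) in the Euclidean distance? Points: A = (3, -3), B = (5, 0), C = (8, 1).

Distances: d(A) ≈ 12.53, d(B) ≈ 13.3417, d(C) ≈ 16.1245. Nearest: A = (3, -3) with distance 12.53.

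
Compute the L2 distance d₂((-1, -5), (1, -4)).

√(Σ(x_i - y_i)²) = √((-1 - 1)² + (-5 - (-4))²)
= √((-2)² + (-1)²) = √(4 + 1) = √5 ≈ 2.2361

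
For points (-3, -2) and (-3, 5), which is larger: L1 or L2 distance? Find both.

L1 = |-3 - (-3)| + |-2 - 5| = 0 + 7 = 7
L2 = √(0² + 7²) = √49 = 7
L1 ≥ L2 always (equality iff movement is along one axis); L1 = L2 here (movement is along a single axis).
Ratio L1/L2 = 7/7 = 1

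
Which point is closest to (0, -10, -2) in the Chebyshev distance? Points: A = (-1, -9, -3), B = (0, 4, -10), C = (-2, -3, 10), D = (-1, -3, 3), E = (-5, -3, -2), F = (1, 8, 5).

Distances: d(A) = 1, d(B) = 14, d(C) = 12, d(D) = 7, d(E) = 7, d(F) = 18. Nearest: A = (-1, -9, -3) with distance 1.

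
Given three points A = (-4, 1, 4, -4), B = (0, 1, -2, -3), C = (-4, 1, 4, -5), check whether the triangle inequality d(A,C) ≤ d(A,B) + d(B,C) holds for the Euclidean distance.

d(A,B) = √(4² + 0² + 6² + 1²) = √53 ≈ 7.2801, d(B,C) = √(4² + 0² + 6² + 2²) = √56 ≈ 7.4833, d(A,C) = √(0² + 0² + 0² + 1²) = √1 = 1.
d(A,C) = 1 ≤ 7.2801 + 7.4833 = 14.7634. Triangle inequality is satisfied.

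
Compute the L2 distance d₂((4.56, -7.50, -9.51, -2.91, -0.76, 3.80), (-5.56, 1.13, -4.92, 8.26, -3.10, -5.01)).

√(Σ(x_i - y_i)²) = √((4.56 - (-5.56))² + (-7.5 - 1.13)² + (-9.51 - (-4.92))² + (-2.91 - 8.26)² + (-0.76 - (-3.1))² + (3.8 - (-5.01))²)
= √(10.12² + (-8.63)² + (-4.59)² + (-11.17)² + 2.34² + 8.81²) = √(102.4144 + 74.4769 + 21.0681 + 124.7689 + 5.4756 + 77.6161) = √405.82 ≈ 20.145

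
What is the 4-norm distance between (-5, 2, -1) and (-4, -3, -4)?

(Σ|x_i - y_i|^4)^(1/4) = (|-5 - (-4)|^4 + |2 - (-3)|^4 + |-1 - (-4)|^4)^(1/4)
= (1^4 + 5^4 + 3^4)^(1/4) = (1 + 625 + 81)^(1/4) = (707)^(1/4) ≈ 5.1565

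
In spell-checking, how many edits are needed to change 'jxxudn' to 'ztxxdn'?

Let D[i][j] be the edit distance between the first i characters of 'jxxudn' and the first j characters of 'ztxxdn', with D[i][0] = i, D[0][j] = j, and D[i][j] = D[i-1][j-1] if the characters match, else 1 + min(D[i-1][j], D[i][j-1], D[i-1][j-1]). Filling the table (rows: prefixes of 'jxxudn', columns: prefixes of 'ztxxdn'):
     ε  z  t  x  x  d  n
  ε  0  1  2  3  4  5  6
  j  1  1  2  3  4  5  6
  x  2  2  2  2  3  4  5
  x  3  3  3  2  2  3  4
  u  4  4  4  3  3  3  4
  d  5  5  5  4  4  3  4
  n  6  6  6  5  5  4  3
The bottom-right entry gives D[6][6] = 3, so no sequence of fewer than 3 edits works. Backtracking through the table gives one optimal edit sequence (3 edits):
  jxxudn → zxxudn (sub j→z @1)
  zxxudn → ztxudn (sub x→t @2)
  ztxudn → ztxxdn (sub u→x @4)
Edit distance = 3.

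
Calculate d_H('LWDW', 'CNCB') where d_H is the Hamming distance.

Differing positions: 1, 2, 3, 4. Hamming distance = 4.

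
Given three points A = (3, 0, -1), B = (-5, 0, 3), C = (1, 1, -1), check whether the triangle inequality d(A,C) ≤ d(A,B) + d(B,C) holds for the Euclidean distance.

d(A,B) = √(8² + 0² + 4²) = √80 ≈ 8.9443, d(B,C) = √(6² + 1² + 4²) = √53 ≈ 7.2801, d(A,C) = √(2² + 1² + 0²) = √5 ≈ 2.2361.
d(A,C) ≈ 2.2361 ≤ 8.9443 + 7.2801 = 16.2244. Triangle inequality is satisfied.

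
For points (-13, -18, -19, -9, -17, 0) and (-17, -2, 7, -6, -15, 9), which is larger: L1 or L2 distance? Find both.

L1 = |-13 - (-17)| + |-18 - (-2)| + |-19 - 7| + |-9 - (-6)| + |-17 - (-15)| + |0 - 9| = 4 + 16 + 26 + 3 + 2 + 9 = 60
L2 = √(4² + 16² + 26² + 3² + 2² + 9²) = √1042 ≈ 32.28
L1 ≥ L2 always (equality iff movement is along one axis); L1 > L2 here.
Ratio L1/L2 = 60/√1042 ≈ 1.8587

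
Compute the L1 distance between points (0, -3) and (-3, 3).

Σ|x_i - y_i| = |0 - (-3)| + |-3 - 3| = 3 + 6 = 9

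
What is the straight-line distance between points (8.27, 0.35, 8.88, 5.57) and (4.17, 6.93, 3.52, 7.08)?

√(Σ(x_i - y_i)²) = √((8.27 - 4.17)² + (0.35 - 6.93)² + (8.88 - 3.52)² + (5.57 - 7.08)²)
= √(4.1² + (-6.58)² + 5.36² + (-1.51)²) = √(16.81 + 43.2964 + 28.7296 + 2.2801) = √91.1161 ≈ 9.5455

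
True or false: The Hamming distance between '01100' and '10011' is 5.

Differing positions: 1, 2, 3, 4, 5. Hamming distance = 5, so the claim is true.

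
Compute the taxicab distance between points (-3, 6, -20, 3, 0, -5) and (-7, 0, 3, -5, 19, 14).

Σ|x_i - y_i| = |-3 - (-7)| + |6 - 0| + |-20 - 3| + |3 - (-5)| + |0 - 19| + |-5 - 14| = 4 + 6 + 23 + 8 + 19 + 19 = 79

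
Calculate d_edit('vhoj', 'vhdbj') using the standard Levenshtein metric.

Let D[i][j] be the edit distance between the first i characters of 'vhoj' and the first j characters of 'vhdbj', with D[i][0] = i, D[0][j] = j, and D[i][j] = D[i-1][j-1] if the characters match, else 1 + min(D[i-1][j], D[i][j-1], D[i-1][j-1]). Filling the table (rows: prefixes of 'vhoj', columns: prefixes of 'vhdbj'):
     ε  v  h  d  b  j
  ε  0  1  2  3  4  5
  v  1  0  1  2  3  4
  h  2  1  0  1  2  3
  o  3  2  1  1  2  3
  j  4  3  2  2  2  2
The bottom-right entry gives D[4][5] = 2, so no sequence of fewer than 2 edits works. Backtracking through the table gives one optimal edit sequence (2 edits):
  vhoj → vhdoj (ins d @3)
  vhdoj → vhdbj (sub o→b @4)
Edit distance = 2.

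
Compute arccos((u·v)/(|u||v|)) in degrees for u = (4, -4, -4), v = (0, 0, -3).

With u = (4, -4, -4), v = (0, 0, -3):
u·v = 4·0 + (-4)·0 + (-4)·(-3) = 0 + 0 + 12 = 12.
|u| = √(4² + (-4)² + (-4)²) = √48, |v| = √(0² + 0² + (-3)²) = √9, so |u||v| = √(48·9) = √432.
cos θ = (u·v)/(|u||v|) = 12/√432 ≈ 0.57735
θ = arccos(0.57735) ≈ 54.74°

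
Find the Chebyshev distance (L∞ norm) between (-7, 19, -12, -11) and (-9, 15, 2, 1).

max(|x_i - y_i|) = max(|-7 - (-9)|, |19 - 15|, |-12 - 2|, |-11 - 1|) = max(2, 4, 14, 12) = 14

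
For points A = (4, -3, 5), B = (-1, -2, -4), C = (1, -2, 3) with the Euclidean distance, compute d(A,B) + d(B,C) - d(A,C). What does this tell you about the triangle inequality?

d(A,B) = √(5² + 1² + 9²) = √107 ≈ 10.3441, d(B,C) = √(2² + 0² + 7²) = √53 ≈ 7.2801, d(A,C) = √(3² + 1² + 2²) = √14 ≈ 3.7417.
d(A,B) + d(B,C) - d(A,C) = 10.3441 + 7.2801 - 3.7417 = 17.6242 - 3.7417 = 13.8825 (to 4 decimal places). This is ≥ 0, so the triangle inequality holds for these points.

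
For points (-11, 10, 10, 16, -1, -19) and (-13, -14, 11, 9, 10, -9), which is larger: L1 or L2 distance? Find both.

L1 = |-11 - (-13)| + |10 - (-14)| + |10 - 11| + |16 - 9| + |-1 - 10| + |-19 - (-9)| = 2 + 24 + 1 + 7 + 11 + 10 = 55
L2 = √(2² + 24² + 1² + 7² + 11² + 10²) = √851 ≈ 29.1719
L1 ≥ L2 always (equality iff movement is along one axis); L1 > L2 here.
Ratio L1/L2 = 55/√851 ≈ 1.8854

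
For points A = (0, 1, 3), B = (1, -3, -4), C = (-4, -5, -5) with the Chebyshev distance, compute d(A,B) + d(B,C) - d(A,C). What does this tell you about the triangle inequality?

d(A,B) = max(1, 4, 7) = 7, d(B,C) = max(5, 2, 1) = 5, d(A,C) = max(4, 6, 8) = 8.
d(A,B) + d(B,C) - d(A,C) = 7 + 5 - 8 = 12 - 8 = 4. This is ≥ 0, so the triangle inequality holds for these points.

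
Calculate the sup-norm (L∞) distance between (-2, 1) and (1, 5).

max(|x_i - y_i|) = max(|-2 - 1|, |1 - 5|) = max(3, 4) = 4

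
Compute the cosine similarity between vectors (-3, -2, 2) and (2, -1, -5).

With u = (-3, -2, 2), v = (2, -1, -5):
u·v = (-3)·2 + (-2)·(-1) + 2·(-5) = (-6) + 2 + (-10) = -14.
|u| = √((-3)² + (-2)² + 2²) = √17, |v| = √(2² + (-1)² + (-5)²) = √30, so |u||v| = √(17·30) = √510.
cos θ = (u·v)/(|u||v|) = -14/√510 ≈ -0.6199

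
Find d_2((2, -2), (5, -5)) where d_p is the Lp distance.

(Σ|x_i - y_i|^2)^(1/2) = (|2 - 5|^2 + |-2 - (-5)|^2)^(1/2)
= (3^2 + 3^2)^(1/2) = (9 + 9)^(1/2) = (18)^(1/2) ≈ 4.2426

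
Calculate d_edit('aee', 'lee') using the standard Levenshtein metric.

Let D[i][j] be the edit distance between the first i characters of 'aee' and the first j characters of 'lee', with D[i][0] = i, D[0][j] = j, and D[i][j] = D[i-1][j-1] if the characters match, else 1 + min(D[i-1][j], D[i][j-1], D[i-1][j-1]). Filling the table (rows: prefixes of 'aee', columns: prefixes of 'lee'):
     ε  l  e  e
  ε  0  1  2  3
  a  1  1  2  3
  e  2  2  1  2
  e  3  3  2  1
The bottom-right entry gives D[3][3] = 1, so no sequence of fewer than 1 edit works. Backtracking through the table gives one optimal edit sequence (1 edit):
  aee → lee (sub a→l @1)
Edit distance = 1.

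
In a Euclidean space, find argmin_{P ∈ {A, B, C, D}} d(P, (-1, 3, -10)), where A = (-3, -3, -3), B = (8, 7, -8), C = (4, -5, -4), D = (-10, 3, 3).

Distances: d(A) ≈ 9.434, d(B) ≈ 10.0499, d(C) ≈ 11.1803, d(D) ≈ 15.8114. Nearest: A = (-3, -3, -3) with distance 9.434.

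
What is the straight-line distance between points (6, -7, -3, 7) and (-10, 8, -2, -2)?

√(Σ(x_i - y_i)²) = √((6 - (-10))² + (-7 - 8)² + (-3 - (-2))² + (7 - (-2))²)
= √(16² + (-15)² + (-1)² + 9²) = √(256 + 225 + 1 + 81) = √563 ≈ 23.7276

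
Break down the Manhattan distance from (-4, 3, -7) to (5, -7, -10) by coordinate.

Σ|x_i - y_i| = |-4 - 5| + |3 - (-7)| + |-7 - (-10)| = 9 + 10 + 3 = 22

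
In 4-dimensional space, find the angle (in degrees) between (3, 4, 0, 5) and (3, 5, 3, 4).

With u = (3, 4, 0, 5), v = (3, 5, 3, 4):
u·v = 3·3 + 4·5 + 0·3 + 5·4 = 9 + 20 + 0 + 20 = 49.
|u| = √(3² + 4² + 0² + 5²) = √50, |v| = √(3² + 5² + 3² + 4²) = √59, so |u||v| = √(50·59) = √2950.
cos θ = (u·v)/(|u||v|) = 49/√2950 ≈ 0.902163
θ = arccos(0.902163) ≈ 25.56°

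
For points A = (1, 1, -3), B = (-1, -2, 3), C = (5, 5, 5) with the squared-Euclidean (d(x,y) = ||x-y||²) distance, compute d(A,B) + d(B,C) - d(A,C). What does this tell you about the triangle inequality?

d(A,B) = 2² + 3² + 6² = 49, d(B,C) = 6² + 7² + 2² = 89, d(A,C) = 4² + 4² + 8² = 96.
d(A,B) + d(B,C) - d(A,C) = 49 + 89 - 96 = 138 - 96 = 42. This is ≥ 0, so the triangle inequality holds for these points.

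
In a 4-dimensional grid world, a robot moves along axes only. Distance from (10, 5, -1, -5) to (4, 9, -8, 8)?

Σ|x_i - y_i| = |10 - 4| + |5 - 9| + |-1 - (-8)| + |-5 - 8| = 6 + 4 + 7 + 13 = 30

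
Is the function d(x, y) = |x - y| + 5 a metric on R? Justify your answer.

No. d fails identity of indiscernibles (specifically d(x,x) = 0): d(-5, -5) = |-5 - (-5)| + 5 = 0 + 5 = 5 ≠ 0.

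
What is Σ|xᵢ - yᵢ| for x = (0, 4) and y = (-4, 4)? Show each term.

Σ|x_i - y_i| = |0 - (-4)| + |4 - 4| = 4 + 0 = 4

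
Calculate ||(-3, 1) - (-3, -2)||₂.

√(Σ(x_i - y_i)²) = √((-3 - (-3))² + (1 - (-2))²)
= √(0² + 3²) = √(0 + 9) = √9 = 3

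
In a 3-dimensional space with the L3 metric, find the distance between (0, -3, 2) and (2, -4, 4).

(Σ|x_i - y_i|^3)^(1/3) = (|0 - 2|^3 + |-3 - (-4)|^3 + |2 - 4|^3)^(1/3)
= (2^3 + 1^3 + 2^3)^(1/3) = (8 + 1 + 8)^(1/3) = (17)^(1/3) ≈ 2.5713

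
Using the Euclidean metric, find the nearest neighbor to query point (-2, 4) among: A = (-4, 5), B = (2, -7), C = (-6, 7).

Distances: d(A) ≈ 2.2361, d(B) ≈ 11.7047, d(C) = 5. Nearest: A = (-4, 5) with distance 2.2361.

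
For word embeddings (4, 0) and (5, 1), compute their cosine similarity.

With u = (4, 0), v = (5, 1):
u·v = 4·5 + 0·1 = 20 + 0 = 20.
|u| = √(4² + 0²) = √16, |v| = √(5² + 1²) = √26, so |u||v| = √(16·26) = √416.
cos θ = (u·v)/(|u||v|) = 20/√416 ≈ 0.9806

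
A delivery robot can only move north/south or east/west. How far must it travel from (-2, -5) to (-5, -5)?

Σ|x_i - y_i| = |-2 - (-5)| + |-5 - (-5)| = 3 + 0 = 3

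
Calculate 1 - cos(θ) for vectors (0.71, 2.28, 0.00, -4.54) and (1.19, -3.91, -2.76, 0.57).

With u = (0.71, 2.28, 0.00, -4.54), v = (1.19, -3.91, -2.76, 0.57):
u·v = 0.71·1.19 + 2.28·(-3.91) + 0·(-2.76) + (-4.54)·0.57 = 0.8449 + (-8.9148) + 0 + (-2.5878) = -10.6577.
|u| = √(0.71² + 2.28² + 0² + (-4.54)²) = √(0.5041 + 5.1984 + 0 + 20.6116) = √26.3141, |v| = √(1.19² + (-3.91)² + (-2.76)² + 0.57²) = √(1.4161 + 15.2881 + 7.6176 + 0.3249) = √24.6467.
cos θ = (u·v)/(|u||v|) = -10.6577/(√26.3141·√24.6467) ≈ -0.4185
Cosine distance = 1 - cos θ ≈ 1 - (-0.4185) = 1.4185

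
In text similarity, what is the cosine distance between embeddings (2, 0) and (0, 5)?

With u = (2, 0), v = (0, 5):
u·v = 2·0 + 0·5 = 0 + 0 = 0.
|u| = √(2² + 0²) = √4, |v| = √(0² + 5²) = √25, so |u||v| = √(4·25) = √100 = 10.
cos θ = (u·v)/(|u||v|) = 0/10 = 0
Cosine distance = 1 - cos θ = 1 - 0 = 1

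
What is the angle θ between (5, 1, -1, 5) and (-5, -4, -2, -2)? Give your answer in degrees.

With u = (5, 1, -1, 5), v = (-5, -4, -2, -2):
u·v = 5·(-5) + 1·(-4) + (-1)·(-2) + 5·(-2) = (-25) + (-4) + 2 + (-10) = -37.
|u| = √(5² + 1² + (-1)² + 5²) = √52, |v| = √((-5)² + (-4)² + (-2)² + (-2)²) = √49, so |u||v| = √(52·49) = √2548.
cos θ = (u·v)/(|u||v|) = -37/√2548 ≈ -0.732997
θ = arccos(-0.732997) ≈ 137.14°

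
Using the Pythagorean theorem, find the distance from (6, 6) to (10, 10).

√(Σ(x_i - y_i)²) = √((6 - 10)² + (6 - 10)²)
= √((-4)² + (-4)²) = √(16 + 16) = √32 ≈ 5.6569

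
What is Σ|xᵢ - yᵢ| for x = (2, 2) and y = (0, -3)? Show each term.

Σ|x_i - y_i| = |2 - 0| + |2 - (-3)| = 2 + 5 = 7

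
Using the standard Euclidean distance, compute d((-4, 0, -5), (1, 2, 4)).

(Σ|x_i - y_i|^2)^(1/2) = (|-4 - 1|^2 + |0 - 2|^2 + |-5 - 4|^2)^(1/2)
= (5^2 + 2^2 + 9^2)^(1/2) = (25 + 4 + 81)^(1/2) = (110)^(1/2) ≈ 10.4881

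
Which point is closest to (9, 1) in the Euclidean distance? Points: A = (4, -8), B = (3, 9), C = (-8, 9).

Distances: d(A) ≈ 10.2956, d(B) = 10, d(C) ≈ 18.7883. Nearest: B = (3, 9) with distance 10.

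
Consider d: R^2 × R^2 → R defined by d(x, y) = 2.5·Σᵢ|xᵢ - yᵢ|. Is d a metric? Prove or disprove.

Yes. The L1 (Manhattan) norm induces a metric on R^2, and multiplying a metric by a positive constant 2.5 > 0 preserves all four axioms: non-negativity (2.5·||x-y|| ≥ 0), identity (2.5·||x-y|| = 0 ⟺ ||x-y|| = 0 ⟺ x = y), symmetry (||x-y|| = ||y-x||), and the triangle inequality (2.5·||x-z|| ≤ 2.5·||x-y|| + 2.5·||y-z||). So d is a metric.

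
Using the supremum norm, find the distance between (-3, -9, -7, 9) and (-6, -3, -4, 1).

max(|x_i - y_i|) = max(|-3 - (-6)|, |-9 - (-3)|, |-7 - (-4)|, |9 - 1|) = max(3, 6, 3, 8) = 8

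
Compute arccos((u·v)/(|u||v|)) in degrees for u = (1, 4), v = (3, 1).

With u = (1, 4), v = (3, 1):
u·v = 1·3 + 4·1 = 3 + 4 = 7.
|u| = √(1² + 4²) = √17, |v| = √(3² + 1²) = √10, so |u||v| = √(17·10) = √170.
cos θ = (u·v)/(|u||v|) = 7/√170 ≈ 0.536875
θ = arccos(0.536875) ≈ 57.53°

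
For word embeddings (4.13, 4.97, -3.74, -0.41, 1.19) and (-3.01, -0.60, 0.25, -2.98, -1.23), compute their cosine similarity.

With u = (4.13, 4.97, -3.74, -0.41, 1.19), v = (-3.01, -0.60, 0.25, -2.98, -1.23):
u·v = 4.13·(-3.01) + 4.97·(-0.6) + (-3.74)·0.25 + (-0.41)·(-2.98) + 1.19·(-1.23) = (-12.4313) + (-2.982) + (-0.935) + 1.2218 + (-1.4637) = -16.5902.
|u| = √(4.13² + 4.97² + (-3.74)² + (-0.41)² + 1.19²) = √(17.0569 + 24.7009 + 13.9876 + 0.1681 + 1.4161) = √57.3296, |v| = √((-3.01)² + (-0.6)² + 0.25² + (-2.98)² + (-1.23)²) = √(9.0601 + 0.36 + 0.0625 + 8.8804 + 1.5129) = √19.8759.
cos θ = (u·v)/(|u||v|) = -16.5902/(√57.3296·√19.8759) ≈ -0.4915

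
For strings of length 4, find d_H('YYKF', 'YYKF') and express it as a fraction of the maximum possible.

Differing positions: none. Hamming distance = 0. The maximum possible Hamming distance for length-4 strings is 4, so d_H/4 = 0/4 = 0.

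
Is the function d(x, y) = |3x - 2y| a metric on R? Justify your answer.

No. d fails symmetry: d(6, 8) = |3·6 - 2·8| = |2| = 2, but d(8, 6) = |3·8 - 2·6| = |12| = 12. Since 2 ≠ 12, d(x,y) ≠ d(y,x) in general.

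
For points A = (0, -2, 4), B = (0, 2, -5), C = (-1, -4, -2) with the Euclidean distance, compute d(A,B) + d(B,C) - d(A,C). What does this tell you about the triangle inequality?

d(A,B) = √(0² + 4² + 9²) = √97 ≈ 9.8489, d(B,C) = √(1² + 6² + 3²) = √46 ≈ 6.7823, d(A,C) = √(1² + 2² + 6²) = √41 ≈ 6.4031.
d(A,B) + d(B,C) - d(A,C) = 9.8489 + 6.7823 - 6.4031 = 16.6312 - 6.4031 = 10.2281 (to 4 decimal places). This is ≥ 0, so the triangle inequality holds for these points.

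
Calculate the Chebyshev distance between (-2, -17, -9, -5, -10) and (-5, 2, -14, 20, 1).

max(|x_i - y_i|) = max(|-2 - (-5)|, |-17 - 2|, |-9 - (-14)|, |-5 - 20|, |-10 - 1|) = max(3, 19, 5, 25, 11) = 25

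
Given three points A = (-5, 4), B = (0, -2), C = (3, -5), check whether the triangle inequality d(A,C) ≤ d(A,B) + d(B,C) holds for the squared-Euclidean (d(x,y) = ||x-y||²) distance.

d(A,B) = 5² + 6² = 61, d(B,C) = 3² + 3² = 18, d(A,C) = 8² + 9² = 145.
d(A,C) = 145 > 61 + 18 = 79. Triangle inequality is VIOLATED. (Squared-Euclidean is not a metric — this is a counterexample.)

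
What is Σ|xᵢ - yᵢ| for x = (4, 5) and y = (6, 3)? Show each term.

Σ|x_i - y_i| = |4 - 6| + |5 - 3| = 2 + 2 = 4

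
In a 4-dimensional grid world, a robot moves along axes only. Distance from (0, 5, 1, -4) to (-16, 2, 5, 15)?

Σ|x_i - y_i| = |0 - (-16)| + |5 - 2| + |1 - 5| + |-4 - 15| = 16 + 3 + 4 + 19 = 42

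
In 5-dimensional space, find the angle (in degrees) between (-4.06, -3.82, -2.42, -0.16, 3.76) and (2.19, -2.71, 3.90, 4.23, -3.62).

With u = (-4.06, -3.82, -2.42, -0.16, 3.76), v = (2.19, -2.71, 3.90, 4.23, -3.62):
u·v = (-4.06)·2.19 + (-3.82)·(-2.71) + (-2.42)·3.9 + (-0.16)·4.23 + 3.76·(-3.62) = (-8.8914) + 10.3522 + (-9.438) + (-0.6768) + (-13.6112) = -22.2652.
|u| = √((-4.06)² + (-3.82)² + (-2.42)² + (-0.16)² + 3.76²) = √(16.4836 + 14.5924 + 5.8564 + 0.0256 + 14.1376) = √51.0956, |v| = √(2.19² + (-2.71)² + 3.9² + 4.23² + (-3.62)²) = √(4.7961 + 7.3441 + 15.21 + 17.8929 + 13.1044) = √58.3475.
cos θ = (u·v)/(|u||v|) = -22.2652/(√51.0956·√58.3475) ≈ -0.407778
θ = arccos(-0.407778) ≈ 114.07°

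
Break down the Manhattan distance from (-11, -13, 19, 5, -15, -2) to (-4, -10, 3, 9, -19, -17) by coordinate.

Σ|x_i - y_i| = |-11 - (-4)| + |-13 - (-10)| + |19 - 3| + |5 - 9| + |-15 - (-19)| + |-2 - (-17)| = 7 + 3 + 16 + 4 + 4 + 15 = 49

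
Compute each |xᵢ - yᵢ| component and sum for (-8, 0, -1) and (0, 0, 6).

Σ|x_i - y_i| = |-8 - 0| + |0 - 0| + |-1 - 6| = 8 + 0 + 7 = 15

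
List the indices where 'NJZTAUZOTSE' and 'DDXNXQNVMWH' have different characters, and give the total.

Differing positions: 1, 2, 3, 4, 5, 6, 7, 8, 9, 10, 11. Hamming distance = 11.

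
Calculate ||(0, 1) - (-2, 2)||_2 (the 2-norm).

(Σ|x_i - y_i|^2)^(1/2) = (|0 - (-2)|^2 + |1 - 2|^2)^(1/2)
= (2^2 + 1^2)^(1/2) = (4 + 1)^(1/2) = (5)^(1/2) ≈ 2.2361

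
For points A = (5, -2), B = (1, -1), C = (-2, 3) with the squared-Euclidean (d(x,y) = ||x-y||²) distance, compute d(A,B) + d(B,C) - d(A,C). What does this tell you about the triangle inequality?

d(A,B) = 4² + 1² = 17, d(B,C) = 3² + 4² = 25, d(A,C) = 7² + 5² = 74.
d(A,B) + d(B,C) - d(A,C) = 17 + 25 - 74 = 42 - 74 = -32. This is < 0, so the triangle inequality FAILS for these points (squared-Euclidean is not a metric).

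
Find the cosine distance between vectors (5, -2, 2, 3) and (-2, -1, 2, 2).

With u = (5, -2, 2, 3), v = (-2, -1, 2, 2):
u·v = 5·(-2) + (-2)·(-1) + 2·2 + 3·2 = (-10) + 2 + 4 + 6 = 2.
|u| = √(5² + (-2)² + 2² + 3²) = √42, |v| = √((-2)² + (-1)² + 2² + 2²) = √13, so |u||v| = √(42·13) = √546.
cos θ = (u·v)/(|u||v|) = 2/√546 ≈ 0.0856
Cosine distance = 1 - cos θ ≈ 1 - 0.0856 = 0.9144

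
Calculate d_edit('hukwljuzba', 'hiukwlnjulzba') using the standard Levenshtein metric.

Let D[i][j] be the edit distance between the first i characters of 'hukwljuzba' and the first j characters of 'hiukwlnjulzba', with D[i][0] = i, D[0][j] = j, and D[i][j] = D[i-1][j-1] if the characters match, else 1 + min(D[i-1][j], D[i][j-1], D[i-1][j-1]). Filling the table (rows: prefixes of 'hukwljuzba', columns: prefixes of 'hiukwlnjulzba'):
     ε  h  i  u  k  w  l  n  j  u  l  z  b  a
  ε  0  1  2  3  4  5  6  7  8  9 10 11 12 13
  h  1  0  1  2  3  4  5  6  7  8  9 10 11 12
  u  2  1  1  1  2  3  4  5  6  7  8  9 10 11
  k  3  2  2  2  1  2  3  4  5  6  7  8  9 10
  w  4  3  3  3  2  1  2  3  4  5  6  7  8  9
  l  5  4  4  4  3  2  1  2  3  4  5  6  7  8
  j  6  5  5  5  4  3  2  2  2  3  4  5  6  7
  u  7  6  6  5  5  4  3  3  3  2  3  4  5  6
  z  8  7  7  6  6  5  4  4  4  3  3  3  4  5
  b  9  8  8  7  7  6  5  5  5  4  4  4  3  4
  a 10  9  9  8  8  7  6  6  6  5  5  5  4  3
The bottom-right entry gives D[10][13] = 3, so no sequence of fewer than 3 edits works. Backtracking through the table gives one optimal edit sequence (3 edits):
  hukwljuzba → hiukwljuzba (ins i @2)
  hiukwljuzba → hiukwlnjuzba (ins n @7)
  hiukwlnjuzba → hiukwlnjulzba (ins l @10)
Edit distance = 3.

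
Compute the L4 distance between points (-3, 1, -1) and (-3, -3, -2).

(Σ|x_i - y_i|^4)^(1/4) = (|-3 - (-3)|^4 + |1 - (-3)|^4 + |-1 - (-2)|^4)^(1/4)
= (0^4 + 4^4 + 1^4)^(1/4) = (0 + 256 + 1)^(1/4) = (257)^(1/4) ≈ 4.0039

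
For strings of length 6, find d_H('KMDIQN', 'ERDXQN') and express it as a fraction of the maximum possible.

Differing positions: 1, 2, 4. Hamming distance = 3. The maximum possible Hamming distance for length-6 strings is 6, so d_H/6 = 3/6 = 0.5.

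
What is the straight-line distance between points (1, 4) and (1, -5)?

√(Σ(x_i - y_i)²) = √((1 - 1)² + (4 - (-5))²)
= √(0² + 9²) = √(0 + 81) = √81 = 9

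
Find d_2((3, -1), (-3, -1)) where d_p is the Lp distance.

(Σ|x_i - y_i|^2)^(1/2) = (|3 - (-3)|^2 + |-1 - (-1)|^2)^(1/2)
= (6^2 + 0^2)^(1/2) = (36 + 0)^(1/2) = (36)^(1/2) = 6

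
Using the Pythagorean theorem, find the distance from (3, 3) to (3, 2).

√(Σ(x_i - y_i)²) = √((3 - 3)² + (3 - 2)²)
= √(0² + 1²) = √(0 + 1) = √1 = 1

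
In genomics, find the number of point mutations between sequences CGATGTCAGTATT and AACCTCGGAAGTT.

Differing positions: 1, 2, 3, 4, 5, 6, 7, 8, 9, 10, 11. Hamming distance = 11.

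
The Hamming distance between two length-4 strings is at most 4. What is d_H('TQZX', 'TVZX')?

Differing positions: 2. Hamming distance = 1. The maximum possible Hamming distance for length-4 strings is 4, so d_H/4 = 1/4 = 0.25.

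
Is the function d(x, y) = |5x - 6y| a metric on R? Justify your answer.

No. d fails symmetry: d(8, 1) = |5·8 - 6·1| = |34| = 34, but d(1, 8) = |5·1 - 6·8| = |-43| = 43. Since 34 ≠ 43, d(x,y) ≠ d(y,x) in general.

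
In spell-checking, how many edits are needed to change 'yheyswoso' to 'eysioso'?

Let D[i][j] be the edit distance between the first i characters of 'yheyswoso' and the first j characters of 'eysioso', with D[i][0] = i, D[0][j] = j, and D[i][j] = D[i-1][j-1] if the characters match, else 1 + min(D[i-1][j], D[i][j-1], D[i-1][j-1]). Filling the table (rows: prefixes of 'yheyswoso', columns: prefixes of 'eysioso'):
     ε  e  y  s  i  o  s  o
  ε  0  1  2  3  4  5  6  7
  y  1  1  1  2  3  4  5  6
  h  2  2  2  2  3  4  5  6
  e  3  2  3  3  3  4  5  6
  y  4  3  2  3  4  4  5  6
  s  5  4  3  2  3  4  4  5
  w  6  5  4  3  3  4  5  5
  o  7  6  5  4  4  3  4  5
  s  8  7  6  5  5  4  3  4
  o  9  8  7  6  6  5  4  3
The bottom-right entry gives D[9][7] = 3, so no sequence of fewer than 3 edits works. Backtracking through the table gives one optimal edit sequence (3 edits):
  yheyswoso → heyswoso (del y @1)
  heyswoso → eyswoso (del h @1)
  eyswoso → eysioso (sub w→i @4)
Edit distance = 3.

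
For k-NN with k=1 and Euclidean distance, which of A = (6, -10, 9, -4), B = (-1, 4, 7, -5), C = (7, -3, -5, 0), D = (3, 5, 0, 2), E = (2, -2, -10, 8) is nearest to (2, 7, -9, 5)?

Distances: d(A) ≈ 26.6458, d(B) ≈ 19.3391, d(C) ≈ 12.8841, d(D) ≈ 9.7468, d(E) ≈ 9.5394. Nearest: E = (2, -2, -10, 8) with distance 9.5394.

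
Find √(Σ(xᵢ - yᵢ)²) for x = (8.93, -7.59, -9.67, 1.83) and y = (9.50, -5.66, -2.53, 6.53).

√(Σ(x_i - y_i)²) = √((8.93 - 9.5)² + (-7.59 - (-5.66))² + (-9.67 - (-2.53))² + (1.83 - 6.53)²)
= √((-0.57)² + (-1.93)² + (-7.14)² + (-4.7)²) = √(0.3249 + 3.7249 + 50.9796 + 22.09) = √77.1194 ≈ 8.7818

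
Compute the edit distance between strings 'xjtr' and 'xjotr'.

Let D[i][j] be the edit distance between the first i characters of 'xjtr' and the first j characters of 'xjotr', with D[i][0] = i, D[0][j] = j, and D[i][j] = D[i-1][j-1] if the characters match, else 1 + min(D[i-1][j], D[i][j-1], D[i-1][j-1]). Filling the table (rows: prefixes of 'xjtr', columns: prefixes of 'xjotr'):
     ε  x  j  o  t  r
  ε  0  1  2  3  4  5
  x  1  0  1  2  3  4
  j  2  1  0  1  2  3
  t  3  2  1  1  1  2
  r  4  3  2  2  2  1
The bottom-right entry gives D[4][5] = 1, so no sequence of fewer than 1 edit works. Backtracking through the table gives one optimal edit sequence (1 edit):
  xjtr → xjotr (ins o @3)
Edit distance = 1.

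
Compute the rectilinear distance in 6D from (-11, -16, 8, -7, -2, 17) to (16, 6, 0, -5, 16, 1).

Σ|x_i - y_i| = |-11 - 16| + |-16 - 6| + |8 - 0| + |-7 - (-5)| + |-2 - 16| + |17 - 1| = 27 + 22 + 8 + 2 + 18 + 16 = 93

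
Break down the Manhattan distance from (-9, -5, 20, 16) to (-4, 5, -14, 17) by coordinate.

Σ|x_i - y_i| = |-9 - (-4)| + |-5 - 5| + |20 - (-14)| + |16 - 17| = 5 + 10 + 34 + 1 = 50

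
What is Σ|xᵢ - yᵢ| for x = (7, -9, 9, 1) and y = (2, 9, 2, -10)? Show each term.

Σ|x_i - y_i| = |7 - 2| + |-9 - 9| + |9 - 2| + |1 - (-10)| = 5 + 18 + 7 + 11 = 41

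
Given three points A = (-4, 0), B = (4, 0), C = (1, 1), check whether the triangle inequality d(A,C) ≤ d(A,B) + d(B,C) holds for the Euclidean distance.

d(A,B) = √(8² + 0²) = √64 = 8, d(B,C) = √(3² + 1²) = √10 ≈ 3.1623, d(A,C) = √(5² + 1²) = √26 ≈ 5.099.
d(A,C) ≈ 5.099 ≤ 8 + 3.1623 = 11.1623. Triangle inequality is satisfied.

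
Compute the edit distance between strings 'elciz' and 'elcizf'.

Let D[i][j] be the edit distance between the first i characters of 'elciz' and the first j characters of 'elcizf', with D[i][0] = i, D[0][j] = j, and D[i][j] = D[i-1][j-1] if the characters match, else 1 + min(D[i-1][j], D[i][j-1], D[i-1][j-1]). Filling the table (rows: prefixes of 'elciz', columns: prefixes of 'elcizf'):
     ε  e  l  c  i  z  f
  ε  0  1  2  3  4  5  6
  e  1  0  1  2  3  4  5
  l  2  1  0  1  2  3  4
  c  3  2  1  0  1  2  3
  i  4  3  2  1  0  1  2
  z  5  4  3  2  1  0  1
The bottom-right entry gives D[5][6] = 1, so no sequence of fewer than 1 edit works. Backtracking through the table gives one optimal edit sequence (1 edit):
  elciz → elcizf (ins f @6)
Edit distance = 1.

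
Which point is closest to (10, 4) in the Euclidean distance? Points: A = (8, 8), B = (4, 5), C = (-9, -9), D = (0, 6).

Distances: d(A) ≈ 4.4721, d(B) ≈ 6.0828, d(C) ≈ 23.0217, d(D) ≈ 10.198. Nearest: A = (8, 8) with distance 4.4721.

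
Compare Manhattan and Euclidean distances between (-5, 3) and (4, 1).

L1 = |-5 - 4| + |3 - 1| = 9 + 2 = 11
L2 = √(9² + 2²) = √85 ≈ 9.2195
L1 ≥ L2 always (equality iff movement is along one axis); L1 > L2 here.
Ratio L1/L2 = 11/√85 ≈ 1.1931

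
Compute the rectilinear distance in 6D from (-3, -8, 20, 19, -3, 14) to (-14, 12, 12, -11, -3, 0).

Σ|x_i - y_i| = |-3 - (-14)| + |-8 - 12| + |20 - 12| + |19 - (-11)| + |-3 - (-3)| + |14 - 0| = 11 + 20 + 8 + 30 + 0 + 14 = 83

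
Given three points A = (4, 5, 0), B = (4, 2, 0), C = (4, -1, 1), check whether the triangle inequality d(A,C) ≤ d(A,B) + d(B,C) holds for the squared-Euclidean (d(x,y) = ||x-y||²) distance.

d(A,B) = 0² + 3² + 0² = 9, d(B,C) = 0² + 3² + 1² = 10, d(A,C) = 0² + 6² + 1² = 37.
d(A,C) = 37 > 9 + 10 = 19. Triangle inequality is VIOLATED. (Squared-Euclidean is not a metric — this is a counterexample.)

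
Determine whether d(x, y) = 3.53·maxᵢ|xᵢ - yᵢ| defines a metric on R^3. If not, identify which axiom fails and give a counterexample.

Yes. The L∞ (Chebyshev) norm induces a metric on R^3, and multiplying a metric by a positive constant 3.53 > 0 preserves all four axioms: non-negativity (3.53·||x-y|| ≥ 0), identity (3.53·||x-y|| = 0 ⟺ ||x-y|| = 0 ⟺ x = y), symmetry (||x-y|| = ||y-x||), and the triangle inequality (3.53·||x-z|| ≤ 3.53·||x-y|| + 3.53·||y-z||). So d is a metric.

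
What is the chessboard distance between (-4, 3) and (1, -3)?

max(|x_i - y_i|) = max(|-4 - 1|, |3 - (-3)|) = max(5, 6) = 6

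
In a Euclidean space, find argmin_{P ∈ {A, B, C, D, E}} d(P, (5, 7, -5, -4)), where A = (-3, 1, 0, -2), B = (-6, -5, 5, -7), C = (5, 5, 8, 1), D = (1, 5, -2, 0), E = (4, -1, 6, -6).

Distances: d(A) ≈ 11.3578, d(B) ≈ 19.3391, d(C) ≈ 14.0712, d(D) ≈ 6.7082, d(E) ≈ 13.784. Nearest: D = (1, 5, -2, 0) with distance 6.7082.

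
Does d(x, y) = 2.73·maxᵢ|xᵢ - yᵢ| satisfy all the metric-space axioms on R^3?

Yes. The L∞ (Chebyshev) norm induces a metric on R^3, and multiplying a metric by a positive constant 2.73 > 0 preserves all four axioms: non-negativity (2.73·||x-y|| ≥ 0), identity (2.73·||x-y|| = 0 ⟺ ||x-y|| = 0 ⟺ x = y), symmetry (||x-y|| = ||y-x||), and the triangle inequality (2.73·||x-z|| ≤ 2.73·||x-y|| + 2.73·||y-z||). So d is a metric.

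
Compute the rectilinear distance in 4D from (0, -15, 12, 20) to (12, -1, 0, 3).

Σ|x_i - y_i| = |0 - 12| + |-15 - (-1)| + |12 - 0| + |20 - 3| = 12 + 14 + 12 + 17 = 55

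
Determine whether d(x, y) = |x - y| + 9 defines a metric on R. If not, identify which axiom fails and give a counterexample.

No. d fails identity of indiscernibles (specifically d(x,x) = 0): d(4, 4) = |4 - 4| + 9 = 0 + 9 = 9 ≠ 0.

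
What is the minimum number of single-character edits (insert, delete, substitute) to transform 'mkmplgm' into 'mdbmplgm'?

Let D[i][j] be the edit distance between the first i characters of 'mkmplgm' and the first j characters of 'mdbmplgm', with D[i][0] = i, D[0][j] = j, and D[i][j] = D[i-1][j-1] if the characters match, else 1 + min(D[i-1][j], D[i][j-1], D[i-1][j-1]). Filling the table (rows: prefixes of 'mkmplgm', columns: prefixes of 'mdbmplgm'):
     ε  m  d  b  m  p  l  g  m
  ε  0  1  2  3  4  5  6  7  8
  m  1  0  1  2  3  4  5  6  7
  k  2  1  1  2  3  4  5  6  7
  m  3  2  2  2  2  3  4  5  6
  p  4  3  3  3  3  2  3  4  5
  l  5  4  4  4  4  3  2  3  4
  g  6  5  5  5  5  4  3  2  3
  m  7  6  6  6  5  5  4  3  2
The bottom-right entry gives D[7][8] = 2, so no sequence of fewer than 2 edits works. Backtracking through the table gives one optimal edit sequence (2 edits):
  mkmplgm → mdkmplgm (ins d @2)
  mdkmplgm → mdbmplgm (sub k→b @3)
Edit distance = 2.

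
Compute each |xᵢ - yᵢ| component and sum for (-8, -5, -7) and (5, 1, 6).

Σ|x_i - y_i| = |-8 - 5| + |-5 - 1| + |-7 - 6| = 13 + 6 + 13 = 32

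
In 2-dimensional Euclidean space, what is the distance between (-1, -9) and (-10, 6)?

√(Σ(x_i - y_i)²) = √((-1 - (-10))² + (-9 - 6)²)
= √(9² + (-15)²) = √(81 + 225) = √306 ≈ 17.4929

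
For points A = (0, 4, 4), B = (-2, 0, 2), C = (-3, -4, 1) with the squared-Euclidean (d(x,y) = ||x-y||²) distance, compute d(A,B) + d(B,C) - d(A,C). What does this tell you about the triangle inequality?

d(A,B) = 2² + 4² + 2² = 24, d(B,C) = 1² + 4² + 1² = 18, d(A,C) = 3² + 8² + 3² = 82.
d(A,B) + d(B,C) - d(A,C) = 24 + 18 - 82 = 42 - 82 = -40. This is < 0, so the triangle inequality FAILS for these points (squared-Euclidean is not a metric).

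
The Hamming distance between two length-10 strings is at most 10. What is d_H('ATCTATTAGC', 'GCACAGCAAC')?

Differing positions: 1, 2, 3, 4, 6, 7, 9. Hamming distance = 7. The maximum possible Hamming distance for length-10 strings is 10, so d_H/10 = 7/10 = 0.7.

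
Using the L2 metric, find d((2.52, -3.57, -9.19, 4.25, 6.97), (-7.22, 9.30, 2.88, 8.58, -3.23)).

√(Σ(x_i - y_i)²) = √((2.52 - (-7.22))² + (-3.57 - 9.3)² + (-9.19 - 2.88)² + (4.25 - 8.58)² + (6.97 - (-3.23))²)
= √(9.74² + (-12.87)² + (-12.07)² + (-4.33)² + 10.2²) = √(94.8676 + 165.6369 + 145.6849 + 18.7489 + 104.04) = √528.9783 ≈ 22.9995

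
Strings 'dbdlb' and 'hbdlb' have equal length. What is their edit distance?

Let D[i][j] be the edit distance between the first i characters of 'dbdlb' and the first j characters of 'hbdlb', with D[i][0] = i, D[0][j] = j, and D[i][j] = D[i-1][j-1] if the characters match, else 1 + min(D[i-1][j], D[i][j-1], D[i-1][j-1]). Filling the table (rows: prefixes of 'dbdlb', columns: prefixes of 'hbdlb'):
     ε  h  b  d  l  b
  ε  0  1  2  3  4  5
  d  1  1  2  2  3  4
  b  2  2  1  2  3  3
  d  3  3  2  1  2  3
  l  4  4  3  2  1  2
  b  5  5  4  3  2  1
The bottom-right entry gives D[5][5] = 1, so no sequence of fewer than 1 edit works. Backtracking through the table gives one optimal edit sequence (1 edit):
  dbdlb → hbdlb (sub d→h @1)
Edit distance = 1.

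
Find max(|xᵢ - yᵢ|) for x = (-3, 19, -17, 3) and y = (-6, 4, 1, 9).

max(|x_i - y_i|) = max(|-3 - (-6)|, |19 - 4|, |-17 - 1|, |3 - 9|) = max(3, 15, 18, 6) = 18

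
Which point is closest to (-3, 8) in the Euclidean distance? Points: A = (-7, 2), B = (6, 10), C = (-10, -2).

Distances: d(A) ≈ 7.2111, d(B) ≈ 9.2195, d(C) ≈ 12.2066. Nearest: A = (-7, 2) with distance 7.2111.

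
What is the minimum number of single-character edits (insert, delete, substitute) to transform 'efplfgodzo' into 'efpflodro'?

Let D[i][j] be the edit distance between the first i characters of 'efplfgodzo' and the first j characters of 'efpflodro', with D[i][0] = i, D[0][j] = j, and D[i][j] = D[i-1][j-1] if the characters match, else 1 + min(D[i-1][j], D[i][j-1], D[i-1][j-1]). Filling the table (rows: prefixes of 'efplfgodzo', columns: prefixes of 'efpflodro'):
     ε  e  f  p  f  l  o  d  r  o
  ε  0  1  2  3  4  5  6  7  8  9
  e  1  0  1  2  3  4  5  6  7  8
  f  2  1  0  1  2  3  4  5  6  7
  p  3  2  1  0  1  2  3  4  5  6
  l  4  3  2  1  1  1  2  3  4  5
  f  5  4  3  2  1  2  2  3  4  5
  g  6  5  4  3  2  2  3  3  4  5
  o  7  6  5  4  3  3  2  3  4  4
  d  8  7  6  5  4  4  3  2  3  4
  z  9  8  7  6  5  5  4  3  3  4
  o 10  9  8  7  6  6  5  4  4  3
The bottom-right entry gives D[10][9] = 3, so no sequence of fewer than 3 edits works. Backtracking through the table gives one optimal edit sequence (3 edits):
  efplfgodzo → efpfgodzo (del l @4)
  efpfgodzo → efpflodzo (sub g→l @5)
  efpflodzo → efpflodro (sub z→r @8)
Edit distance = 3.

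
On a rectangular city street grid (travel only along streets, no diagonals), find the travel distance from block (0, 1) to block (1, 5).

Σ|x_i - y_i| = |0 - 1| + |1 - 5| = 1 + 4 = 5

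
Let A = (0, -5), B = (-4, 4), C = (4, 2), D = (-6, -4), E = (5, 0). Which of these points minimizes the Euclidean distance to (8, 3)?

Distances: d(A) ≈ 11.3137, d(B) ≈ 12.0416, d(C) ≈ 4.1231, d(D) ≈ 15.6525, d(E) ≈ 4.2426. Nearest: C = (4, 2) with distance 4.1231.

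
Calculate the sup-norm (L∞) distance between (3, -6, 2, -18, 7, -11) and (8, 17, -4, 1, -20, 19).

max(|x_i - y_i|) = max(|3 - 8|, |-6 - 17|, |2 - (-4)|, |-18 - 1|, |7 - (-20)|, |-11 - 19|) = max(5, 23, 6, 19, 27, 30) = 30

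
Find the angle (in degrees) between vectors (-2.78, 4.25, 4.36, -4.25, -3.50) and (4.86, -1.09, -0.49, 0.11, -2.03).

With u = (-2.78, 4.25, 4.36, -4.25, -3.50), v = (4.86, -1.09, -0.49, 0.11, -2.03):
u·v = (-2.78)·4.86 + 4.25·(-1.09) + 4.36·(-0.49) + (-4.25)·0.11 + (-3.5)·(-2.03) = (-13.5108) + (-4.6325) + (-2.1364) + (-0.4675) + 7.105 = -13.6422.
|u| = √((-2.78)² + 4.25² + 4.36² + (-4.25)² + (-3.5)²) = √(7.7284 + 18.0625 + 19.0096 + 18.0625 + 12.25) = √75.113, |v| = √(4.86² + (-1.09)² + (-0.49)² + 0.11² + (-2.03)²) = √(23.6196 + 1.1881 + 0.2401 + 0.0121 + 4.1209) = √29.1808.
cos θ = (u·v)/(|u||v|) = -13.6422/(√75.113·√29.1808) ≈ -0.291392
θ = arccos(-0.291392) ≈ 106.94°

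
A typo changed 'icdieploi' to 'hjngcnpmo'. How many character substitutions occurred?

Differing positions: 1, 2, 3, 4, 5, 6, 7, 8, 9. Hamming distance = 9.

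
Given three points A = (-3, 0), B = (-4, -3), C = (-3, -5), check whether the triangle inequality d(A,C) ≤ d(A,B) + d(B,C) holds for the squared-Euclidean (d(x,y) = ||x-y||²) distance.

d(A,B) = 1² + 3² = 10, d(B,C) = 1² + 2² = 5, d(A,C) = 0² + 5² = 25.
d(A,C) = 25 > 10 + 5 = 15. Triangle inequality is VIOLATED. (Squared-Euclidean is not a metric — this is a counterexample.)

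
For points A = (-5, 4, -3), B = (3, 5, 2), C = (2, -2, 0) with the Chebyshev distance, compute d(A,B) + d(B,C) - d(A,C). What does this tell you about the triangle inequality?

d(A,B) = max(8, 1, 5) = 8, d(B,C) = max(1, 7, 2) = 7, d(A,C) = max(7, 6, 3) = 7.
d(A,B) + d(B,C) - d(A,C) = 8 + 7 - 7 = 15 - 7 = 8. This is ≥ 0, so the triangle inequality holds for these points.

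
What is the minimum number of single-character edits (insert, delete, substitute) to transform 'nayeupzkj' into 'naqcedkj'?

Let D[i][j] be the edit distance between the first i characters of 'nayeupzkj' and the first j characters of 'naqcedkj', with D[i][0] = i, D[0][j] = j, and D[i][j] = D[i-1][j-1] if the characters match, else 1 + min(D[i-1][j], D[i][j-1], D[i-1][j-1]). Filling the table (rows: prefixes of 'nayeupzkj', columns: prefixes of 'naqcedkj'):
     ε  n  a  q  c  e  d  k  j
  ε  0  1  2  3  4  5  6  7  8
  n  1  0  1  2  3  4  5  6  7
  a  2  1  0  1  2  3  4  5  6
  y  3  2  1  1  2  3  4  5  6
  e  4  3  2  2  2  2  3  4  5
  u  5  4  3  3  3  3  3  4  5
  p  6  5  4  4  4  4  4  4  5
  z  7  6  5  5  5  5  5  5  5
  k  8  7  6  6  6  6  6  5  6
  j  9  8  7  7  7  7  7  6  5
The bottom-right entry gives D[9][8] = 5, so no sequence of fewer than 5 edits works. Backtracking through the table gives one optimal edit sequence (5 edits):
  nayeupzkj → naeupzkj (del y @3)
  naeupzkj → naqupzkj (sub e→q @3)
  naqupzkj → naqcpzkj (sub u→c @4)
  naqcpzkj → naqcezkj (sub p→e @5)
  naqcezkj → naqcedkj (sub z→d @6)
Edit distance = 5.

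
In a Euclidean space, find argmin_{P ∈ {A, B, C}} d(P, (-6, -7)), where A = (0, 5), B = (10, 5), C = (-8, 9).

Distances: d(A) ≈ 13.4164, d(B) = 20, d(C) ≈ 16.1245. Nearest: A = (0, 5) with distance 13.4164.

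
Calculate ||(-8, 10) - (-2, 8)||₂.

√(Σ(x_i - y_i)²) = √((-8 - (-2))² + (10 - 8)²)
= √((-6)² + 2²) = √(36 + 4) = √40 ≈ 6.3246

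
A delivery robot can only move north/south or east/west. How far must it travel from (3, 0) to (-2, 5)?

Σ|x_i - y_i| = |3 - (-2)| + |0 - 5| = 5 + 5 = 10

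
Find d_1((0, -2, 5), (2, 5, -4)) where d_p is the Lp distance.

Σ|x_i - y_i| = |0 - 2| + |-2 - 5| + |5 - (-4)| = 2 + 7 + 9 = 18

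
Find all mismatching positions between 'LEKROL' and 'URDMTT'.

Differing positions: 1, 2, 3, 4, 5, 6. Hamming distance = 6.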